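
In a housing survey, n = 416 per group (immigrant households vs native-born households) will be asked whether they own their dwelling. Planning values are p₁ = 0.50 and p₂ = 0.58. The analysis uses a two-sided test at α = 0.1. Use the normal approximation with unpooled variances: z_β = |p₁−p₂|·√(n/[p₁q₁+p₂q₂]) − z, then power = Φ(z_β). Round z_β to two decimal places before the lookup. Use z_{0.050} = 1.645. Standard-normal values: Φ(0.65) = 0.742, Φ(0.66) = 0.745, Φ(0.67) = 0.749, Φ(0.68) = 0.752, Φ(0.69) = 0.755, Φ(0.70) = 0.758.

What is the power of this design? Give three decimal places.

z_β = |p₁−p₂|·√(n/[p₁q₁+p₂q₂]) − z_{α/2}
    = 0.08 · √(416/0.4936) − 1.645
    = 0.08 · 29.0308 − 1.645
    = 2.3225 − 1.645 = 0.6775 → 0.68
Power = Φ(0.68) = 0.752.

Power ≈ 0.752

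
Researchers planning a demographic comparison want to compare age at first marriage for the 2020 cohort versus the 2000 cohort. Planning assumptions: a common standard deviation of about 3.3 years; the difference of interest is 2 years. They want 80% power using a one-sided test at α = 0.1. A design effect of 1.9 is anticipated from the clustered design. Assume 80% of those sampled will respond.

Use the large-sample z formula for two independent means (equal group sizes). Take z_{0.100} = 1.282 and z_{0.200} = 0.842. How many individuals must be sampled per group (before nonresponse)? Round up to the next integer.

n = 59 per group

n = (z_α + z_β)² · (σ₁² + σ₂²) / δ²
  = (1.282 + 0.842)² · (2·3.3² = 21.78) / 2²
  = 4.5114 · 21.78 / 4
  = 24.56
Design effect: 1.9 × 24.56 = 46.67.
Adjust for 80% response: 46.67 / 0.80 = 58.34.
Round up → n = 59 per group.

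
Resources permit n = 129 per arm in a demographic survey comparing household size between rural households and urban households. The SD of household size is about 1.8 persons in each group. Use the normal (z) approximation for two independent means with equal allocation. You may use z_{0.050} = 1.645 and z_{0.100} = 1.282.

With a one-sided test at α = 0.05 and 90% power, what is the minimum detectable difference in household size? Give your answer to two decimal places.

δ = (z_α + z_β) · √((σ₁²+σ₂²)/n)
  = (1.645 + 1.282) · √(6.48/129)
  = 2.927 · √0.05023
  = 2.927 · 0.2241
  = 0.6560

Minimum detectable difference ≈ 0.66 persons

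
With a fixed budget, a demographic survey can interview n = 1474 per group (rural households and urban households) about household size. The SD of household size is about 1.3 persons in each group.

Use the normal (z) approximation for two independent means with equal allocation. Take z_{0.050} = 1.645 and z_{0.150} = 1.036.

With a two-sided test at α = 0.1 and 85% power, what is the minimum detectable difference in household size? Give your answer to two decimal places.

Minimum detectable difference ≈ 0.13 persons

δ = (z_{α/2} + z_β) · √((σ₁²+σ₂²)/n)
  = (1.645 + 1.036) · √(3.38/1474)
  = 2.681 · √0.00229
  = 2.681 · 0.0479
  = 0.1284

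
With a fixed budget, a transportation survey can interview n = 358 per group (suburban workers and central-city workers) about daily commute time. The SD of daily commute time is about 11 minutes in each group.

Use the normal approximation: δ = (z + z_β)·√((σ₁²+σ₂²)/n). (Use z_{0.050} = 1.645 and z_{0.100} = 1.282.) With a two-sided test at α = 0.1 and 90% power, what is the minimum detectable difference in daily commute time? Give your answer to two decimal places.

Minimum detectable difference ≈ 2.41 minutes

δ = (z_{α/2} + z_β) · √((σ₁²+σ₂²)/n)
  = (1.645 + 1.282) · √(242/358)
  = 2.927 · √0.67598
  = 2.927 · 0.8222
  = 2.4065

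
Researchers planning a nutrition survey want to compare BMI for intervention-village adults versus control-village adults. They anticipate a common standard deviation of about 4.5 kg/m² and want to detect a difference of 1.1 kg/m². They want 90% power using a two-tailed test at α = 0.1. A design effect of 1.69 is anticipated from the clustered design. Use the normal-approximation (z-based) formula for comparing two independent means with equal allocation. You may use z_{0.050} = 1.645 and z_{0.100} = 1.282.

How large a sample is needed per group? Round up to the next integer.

n = 485 per group

n = (z_{α/2} + z_β)² · (σ₁² + σ₂²) / δ²
  = (1.645 + 1.282)² · (2·4.5² = 40.5) / 1.1²
  = 8.5673 · 40.5 / 1.21
  = 286.76
Design effect: 1.69 × 286.76 = 484.62.
Round up → n = 485 per group.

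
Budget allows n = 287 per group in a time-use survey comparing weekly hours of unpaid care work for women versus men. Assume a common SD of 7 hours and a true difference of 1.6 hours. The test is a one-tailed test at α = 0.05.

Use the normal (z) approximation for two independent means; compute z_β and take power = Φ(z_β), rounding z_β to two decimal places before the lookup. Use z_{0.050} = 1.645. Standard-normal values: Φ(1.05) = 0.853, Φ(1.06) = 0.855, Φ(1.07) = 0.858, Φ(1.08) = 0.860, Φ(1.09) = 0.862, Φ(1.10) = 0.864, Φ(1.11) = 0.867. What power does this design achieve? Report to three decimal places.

Power ≈ 0.862

z_β = δ·√(n/(σ₁²+σ₂²)) − z_α
    = 1.6 · √(287/98) − 1.645
    = 1.6 · 1.71131 − 1.645
    = 2.7381 − 1.645 = 1.0931 → 1.09
Power = Φ(1.09) = 0.862.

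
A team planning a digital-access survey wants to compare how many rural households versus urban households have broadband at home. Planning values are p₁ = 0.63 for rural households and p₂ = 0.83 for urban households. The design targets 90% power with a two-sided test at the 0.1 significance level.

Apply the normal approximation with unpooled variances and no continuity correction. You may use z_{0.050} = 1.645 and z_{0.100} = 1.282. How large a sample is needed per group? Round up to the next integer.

n = (z_{α/2} + z_β)² · [p₁(1−p₁) + p₂(1−p₂)] / (p₁ − p₂)²
  = (1.645 + 1.282)² · (0.63·0.37 + 0.83·0.17) / (-0.20)²
  = (2.927)² · (0.2331 + 0.1411) / 0.0400
  = 8.5673 · 0.3742 / 0.0400
  = 80.15
Round up → n = 81 per group.

n = 81 per group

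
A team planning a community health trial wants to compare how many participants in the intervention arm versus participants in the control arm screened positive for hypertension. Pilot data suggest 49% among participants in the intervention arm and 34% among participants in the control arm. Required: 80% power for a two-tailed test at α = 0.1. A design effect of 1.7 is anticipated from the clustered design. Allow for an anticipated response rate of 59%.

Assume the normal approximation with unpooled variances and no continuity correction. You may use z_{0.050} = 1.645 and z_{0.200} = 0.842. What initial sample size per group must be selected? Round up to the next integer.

n = 376 per group

n = (z_{α/2} + z_β)² · [p₁(1−p₁) + p₂(1−p₂)] / (p₁ − p₂)²
  = (1.645 + 0.842)² · (0.49·0.51 + 0.34·0.66) / (0.15)²
  = (2.487)² · (0.2499 + 0.2244) / 0.0225
  = 6.1852 · 0.4743 / 0.0225
  = 130.38
Design effect: 1.7 × 130.38 = 221.65.
Adjust for 59% response: 221.65 / 0.59 = 375.68.
Round up → n = 376 per group.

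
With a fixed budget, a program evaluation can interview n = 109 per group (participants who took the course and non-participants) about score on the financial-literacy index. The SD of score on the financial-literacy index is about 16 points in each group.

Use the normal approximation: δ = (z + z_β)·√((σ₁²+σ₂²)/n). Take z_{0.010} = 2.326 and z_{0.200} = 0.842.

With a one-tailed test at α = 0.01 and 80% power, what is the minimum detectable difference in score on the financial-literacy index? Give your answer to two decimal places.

Minimum detectable difference ≈ 6.87 points

δ = (z_α + z_β) · √((σ₁²+σ₂²)/n)
  = (2.326 + 0.842) · √(512/109)
  = 3.168 · √4.6972
  = 3.168 · 2.1673
  = 6.8660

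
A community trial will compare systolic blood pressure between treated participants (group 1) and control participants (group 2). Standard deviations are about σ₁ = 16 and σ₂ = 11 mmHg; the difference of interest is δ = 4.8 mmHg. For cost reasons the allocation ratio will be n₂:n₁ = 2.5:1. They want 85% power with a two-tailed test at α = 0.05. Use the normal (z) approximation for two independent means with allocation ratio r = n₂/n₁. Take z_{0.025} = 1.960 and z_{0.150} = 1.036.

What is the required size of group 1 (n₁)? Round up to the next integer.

n₁ = (z_{α/2} + z_β)² · (σ₁² + σ₂²/r) / δ²
   = (1.960 + 1.036)² · (16² + 11²/2.5) / 4.8²
   = 8.9760 · (256 + 48.4) / 23.04
   = 8.9760 · 304.4 / 23.04
   = 118.59
Round up → n₁ = 119; n₂ = r·n₁ = 2.5 × 119 = 298.

n₁ = 119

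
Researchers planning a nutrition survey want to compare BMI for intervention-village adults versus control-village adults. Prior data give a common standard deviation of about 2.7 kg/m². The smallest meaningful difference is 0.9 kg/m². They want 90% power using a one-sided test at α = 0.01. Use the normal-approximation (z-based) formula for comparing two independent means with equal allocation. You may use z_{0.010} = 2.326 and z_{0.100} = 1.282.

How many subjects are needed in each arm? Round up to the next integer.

n = (z_α + z_β)² · (σ₁² + σ₂²) / δ²
  = (2.326 + 1.282)² · (2·2.7² = 14.58) / 0.9²
  = 13.0177 · 14.58 / 0.81
  = 234.32
Round up → n = 235 per group.

n = 235 per group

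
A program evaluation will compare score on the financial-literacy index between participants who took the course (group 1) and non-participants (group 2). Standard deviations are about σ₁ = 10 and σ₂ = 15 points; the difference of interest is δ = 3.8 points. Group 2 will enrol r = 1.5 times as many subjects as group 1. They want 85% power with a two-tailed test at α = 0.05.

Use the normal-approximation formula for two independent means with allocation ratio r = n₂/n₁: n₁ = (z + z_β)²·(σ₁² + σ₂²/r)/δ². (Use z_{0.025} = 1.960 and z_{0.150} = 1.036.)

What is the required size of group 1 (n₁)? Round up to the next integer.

n₁ = (z_{α/2} + z_β)² · (σ₁² + σ₂²/r) / δ²
   = (1.960 + 1.036)² · (10² + 15²/1.5) / 3.8²
   = 8.9760 · (100 + 150) / 14.44
   = 8.9760 · 250 / 14.44
   = 155.40
Round up → n₁ = 156; n₂ = r·n₁ = 1.5 × 156 = 234.

n₁ = 156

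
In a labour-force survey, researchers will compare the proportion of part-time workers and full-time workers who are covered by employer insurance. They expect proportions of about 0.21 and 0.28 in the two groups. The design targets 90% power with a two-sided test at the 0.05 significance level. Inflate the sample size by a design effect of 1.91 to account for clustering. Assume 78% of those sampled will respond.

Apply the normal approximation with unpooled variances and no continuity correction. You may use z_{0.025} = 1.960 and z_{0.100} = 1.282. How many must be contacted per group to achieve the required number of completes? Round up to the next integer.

n = (z_{α/2} + z_β)² · [p₁(1−p₁) + p₂(1−p₂)] / (p₁ − p₂)²
  = (1.960 + 1.282)² · (0.21·0.79 + 0.28·0.72) / (-0.07)²
  = (3.242)² · (0.1659 + 0.2016) / 0.0049
  = 10.5106 · 0.3675 / 0.0049
  = 788.29
Design effect: 1.91 × 788.29 = 1505.64.
Adjust for 78% response: 1505.64 / 0.78 = 1930.31.
Round up → n = 1931 per group.

n = 1931 per group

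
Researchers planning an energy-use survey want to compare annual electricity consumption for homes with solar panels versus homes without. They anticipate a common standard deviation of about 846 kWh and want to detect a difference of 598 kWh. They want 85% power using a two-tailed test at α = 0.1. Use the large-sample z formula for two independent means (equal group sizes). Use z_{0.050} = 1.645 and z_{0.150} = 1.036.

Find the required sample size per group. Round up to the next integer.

n = (z_{α/2} + z_β)² · (σ₁² + σ₂²) / δ²
  = (1.645 + 1.036)² · (2·846² = 1431432) / 598²
  = 7.1878 · 1431432 / 357604
  = 28.77
Round up → n = 29 per group.

n = 29 per group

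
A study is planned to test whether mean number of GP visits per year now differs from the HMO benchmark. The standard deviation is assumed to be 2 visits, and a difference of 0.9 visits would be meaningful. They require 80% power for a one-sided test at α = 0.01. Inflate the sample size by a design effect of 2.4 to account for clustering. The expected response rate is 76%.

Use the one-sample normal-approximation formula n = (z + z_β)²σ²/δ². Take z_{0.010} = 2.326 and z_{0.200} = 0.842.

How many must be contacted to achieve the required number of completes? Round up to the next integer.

n = (z_α + z_β)² · σ² / δ²
  = (2.326 + 0.842)² · 2² / 0.9²
  = 10.0362 · 4 / 0.81
  = 49.56
Design effect: 2.4 × 49.56 = 118.95.
Adjust for 76% response: 118.95 / 0.76 = 156.51.
Round up → n = 157.

n = 157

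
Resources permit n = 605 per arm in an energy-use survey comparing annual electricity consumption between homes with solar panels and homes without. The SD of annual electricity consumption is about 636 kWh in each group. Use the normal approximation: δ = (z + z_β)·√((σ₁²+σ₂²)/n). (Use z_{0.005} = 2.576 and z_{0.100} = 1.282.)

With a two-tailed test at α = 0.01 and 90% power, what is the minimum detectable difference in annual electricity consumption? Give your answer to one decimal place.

δ = (z_{α/2} + z_β) · √((σ₁²+σ₂²)/n)
  = (2.576 + 1.282) · √(808992/605)
  = 3.858 · √1337.2
  = 3.858 · 36.5674
  = 141.0771

Minimum detectable difference ≈ 141.1 kWh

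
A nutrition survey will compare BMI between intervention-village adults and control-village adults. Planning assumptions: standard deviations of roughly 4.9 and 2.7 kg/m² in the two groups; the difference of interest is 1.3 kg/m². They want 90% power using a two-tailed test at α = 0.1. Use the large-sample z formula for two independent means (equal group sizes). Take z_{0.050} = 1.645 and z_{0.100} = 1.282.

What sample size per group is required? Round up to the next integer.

n = (z_{α/2} + z_β)² · (σ₁² + σ₂²) / δ²
  = (1.645 + 1.282)² · (4.9² + 2.7² = 31.3) / 1.3²
  = 8.5673 · 31.3 / 1.69
  = 158.67
Round up → n = 159 per group.

n = 159 per group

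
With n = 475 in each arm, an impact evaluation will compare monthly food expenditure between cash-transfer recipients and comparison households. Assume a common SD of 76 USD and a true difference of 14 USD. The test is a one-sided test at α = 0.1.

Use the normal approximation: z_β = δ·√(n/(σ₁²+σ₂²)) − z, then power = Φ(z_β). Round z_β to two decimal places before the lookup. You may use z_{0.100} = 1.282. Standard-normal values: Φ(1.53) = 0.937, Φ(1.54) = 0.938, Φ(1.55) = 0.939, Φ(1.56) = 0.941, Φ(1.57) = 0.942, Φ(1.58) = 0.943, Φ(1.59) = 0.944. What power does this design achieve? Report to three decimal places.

z_β = δ·√(n/(σ₁²+σ₂²)) − z_α
    = 14 · √(475/11552) − 1.282
    = 14 · 0.20278 − 1.282
    = 2.8389 − 1.282 = 1.5569 → 1.56
Power = Φ(1.56) = 0.941.

Power ≈ 0.941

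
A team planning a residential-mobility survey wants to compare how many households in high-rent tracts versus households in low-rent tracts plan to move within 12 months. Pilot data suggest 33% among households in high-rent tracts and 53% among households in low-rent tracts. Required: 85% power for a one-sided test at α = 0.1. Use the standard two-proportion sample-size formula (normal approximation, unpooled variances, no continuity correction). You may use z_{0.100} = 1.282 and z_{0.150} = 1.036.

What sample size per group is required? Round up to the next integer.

n = (z_α + z_β)² · [p₁(1−p₁) + p₂(1−p₂)] / (p₁ − p₂)²
  = (1.282 + 1.036)² · (0.33·0.67 + 0.53·0.47) / (-0.20)²
  = (2.318)² · (0.2211 + 0.2491) / 0.0400
  = 5.3731 · 0.4702 / 0.0400
  = 63.16
Round up → n = 64 per group.

n = 64 per group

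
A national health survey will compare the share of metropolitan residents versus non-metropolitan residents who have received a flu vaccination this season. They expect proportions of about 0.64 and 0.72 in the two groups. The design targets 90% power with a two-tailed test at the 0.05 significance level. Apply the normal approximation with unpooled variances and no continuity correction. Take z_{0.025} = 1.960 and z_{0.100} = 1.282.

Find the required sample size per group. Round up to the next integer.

n = 710 per group

n = (z_{α/2} + z_β)² · [p₁(1−p₁) + p₂(1−p₂)] / (p₁ − p₂)²
  = (1.960 + 1.282)² · (0.64·0.36 + 0.72·0.28) / (-0.08)²
  = (3.242)² · (0.2304 + 0.2016) / 0.0064
  = 10.5106 · 0.4320 / 0.0064
  = 709.46
Round up → n = 710 per group.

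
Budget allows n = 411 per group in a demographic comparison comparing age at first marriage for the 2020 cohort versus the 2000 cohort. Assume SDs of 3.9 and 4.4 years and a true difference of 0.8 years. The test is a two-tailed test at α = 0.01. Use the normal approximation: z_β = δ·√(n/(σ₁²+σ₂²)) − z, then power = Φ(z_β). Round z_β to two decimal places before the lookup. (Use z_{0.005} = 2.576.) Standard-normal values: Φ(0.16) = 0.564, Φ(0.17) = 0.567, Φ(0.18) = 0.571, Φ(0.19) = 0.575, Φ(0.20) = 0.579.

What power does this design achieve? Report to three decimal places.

z_β = δ·√(n/(σ₁²+σ₂²)) − z_{α/2}
    = 0.8 · √(411/34.57) − 2.576
    = 0.8 · 3.44803 − 2.576
    = 2.7584 − 2.576 = 0.1824 → 0.18
Power = Φ(0.18) = 0.571.

Power ≈ 0.571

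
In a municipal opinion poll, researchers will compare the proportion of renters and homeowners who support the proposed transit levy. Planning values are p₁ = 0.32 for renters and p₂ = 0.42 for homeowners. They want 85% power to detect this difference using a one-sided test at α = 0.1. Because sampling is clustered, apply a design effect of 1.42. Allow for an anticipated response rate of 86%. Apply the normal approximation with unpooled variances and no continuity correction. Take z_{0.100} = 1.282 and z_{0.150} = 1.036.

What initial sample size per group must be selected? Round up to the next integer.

n = 410 per group

n = (z_α + z_β)² · [p₁(1−p₁) + p₂(1−p₂)] / (p₁ − p₂)²
  = (1.282 + 1.036)² · (0.32·0.68 + 0.42·0.58) / (-0.10)²
  = (2.318)² · (0.2176 + 0.2436) / 0.0100
  = 5.3731 · 0.4612 / 0.0100
  = 247.81
Design effect: 1.42 × 247.81 = 351.89.
Adjust for 86% response: 351.89 / 0.86 = 409.17.
Round up → n = 410 per group.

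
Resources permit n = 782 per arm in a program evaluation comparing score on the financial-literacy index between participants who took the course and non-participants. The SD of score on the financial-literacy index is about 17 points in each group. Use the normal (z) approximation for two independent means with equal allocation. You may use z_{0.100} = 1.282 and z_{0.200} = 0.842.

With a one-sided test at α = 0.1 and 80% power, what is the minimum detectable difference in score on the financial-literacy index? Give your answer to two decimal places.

Minimum detectable difference ≈ 1.83 points

δ = (z_α + z_β) · √((σ₁²+σ₂²)/n)
  = (1.282 + 0.842) · √(578/782)
  = 2.124 · √0.73913
  = 2.124 · 0.8597
  = 1.8261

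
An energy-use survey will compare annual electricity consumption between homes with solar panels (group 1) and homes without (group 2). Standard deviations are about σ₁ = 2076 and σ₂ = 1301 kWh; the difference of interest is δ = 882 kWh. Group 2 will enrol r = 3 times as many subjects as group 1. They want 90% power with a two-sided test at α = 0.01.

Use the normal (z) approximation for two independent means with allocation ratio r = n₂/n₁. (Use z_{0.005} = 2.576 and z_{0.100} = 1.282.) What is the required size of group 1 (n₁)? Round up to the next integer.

n₁ = 94

n₁ = (z_{α/2} + z_β)² · (σ₁² + σ₂²/r) / δ²
   = (2.576 + 1.282)² · (2076² + 1301²/3) / 882²
   = 14.8842 · (4309776 + 564200.3) / 777924
   = 14.8842 · 4873976.3 / 777924
   = 93.25
Round up → n₁ = 94; n₂ = r·n₁ = 3 × 94 = 282.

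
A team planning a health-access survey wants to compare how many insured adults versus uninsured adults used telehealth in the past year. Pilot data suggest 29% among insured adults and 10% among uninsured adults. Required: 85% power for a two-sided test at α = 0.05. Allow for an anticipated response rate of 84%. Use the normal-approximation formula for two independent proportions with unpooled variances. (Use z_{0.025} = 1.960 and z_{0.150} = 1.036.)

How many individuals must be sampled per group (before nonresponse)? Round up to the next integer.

n = 88 per group

n = (z_{α/2} + z_β)² · [p₁(1−p₁) + p₂(1−p₂)] / (p₁ − p₂)²
  = (1.960 + 1.036)² · (0.29·0.71 + 0.10·0.90) / (0.19)²
  = (2.996)² · (0.2059 + 0.0900) / 0.0361
  = 8.9760 · 0.2959 / 0.0361
  = 73.57
Adjust for 84% response: 73.57 / 0.84 = 87.59.
Round up → n = 88 per group.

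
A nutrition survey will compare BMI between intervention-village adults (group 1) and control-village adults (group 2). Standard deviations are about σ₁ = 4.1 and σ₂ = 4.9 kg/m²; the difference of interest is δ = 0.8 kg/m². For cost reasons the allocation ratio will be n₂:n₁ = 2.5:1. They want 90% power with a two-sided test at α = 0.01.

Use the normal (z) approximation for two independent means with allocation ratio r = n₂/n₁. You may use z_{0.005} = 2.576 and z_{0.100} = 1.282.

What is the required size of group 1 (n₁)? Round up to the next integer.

n₁ = (z_{α/2} + z_β)² · (σ₁² + σ₂²/r) / δ²
   = (2.576 + 1.282)² · (4.1² + 4.9²/2.5) / 0.8²
   = 14.8842 · (16.81 + 9.604) / 0.64
   = 14.8842 · 26.414 / 0.64
   = 614.30
Round up → n₁ = 615; n₂ = r·n₁ = 2.5 × 615 = 1538.

n₁ = 615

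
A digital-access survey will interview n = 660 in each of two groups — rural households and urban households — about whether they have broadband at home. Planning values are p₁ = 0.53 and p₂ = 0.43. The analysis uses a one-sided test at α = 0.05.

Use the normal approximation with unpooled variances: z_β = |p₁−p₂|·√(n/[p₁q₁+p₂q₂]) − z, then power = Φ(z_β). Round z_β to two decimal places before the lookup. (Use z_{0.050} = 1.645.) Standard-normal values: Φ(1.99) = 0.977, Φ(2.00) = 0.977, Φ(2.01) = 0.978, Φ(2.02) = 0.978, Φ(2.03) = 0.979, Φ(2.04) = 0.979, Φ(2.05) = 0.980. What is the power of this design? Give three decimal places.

z_β = |p₁−p₂|·√(n/[p₁q₁+p₂q₂]) − z_α
    = 0.10 · √(660/0.4942) − 1.645
    = 0.10 · 36.5444 − 1.645
    = 3.6544 − 1.645 = 2.0094 → 2.01
Power = Φ(2.01) = 0.978.

Power ≈ 0.978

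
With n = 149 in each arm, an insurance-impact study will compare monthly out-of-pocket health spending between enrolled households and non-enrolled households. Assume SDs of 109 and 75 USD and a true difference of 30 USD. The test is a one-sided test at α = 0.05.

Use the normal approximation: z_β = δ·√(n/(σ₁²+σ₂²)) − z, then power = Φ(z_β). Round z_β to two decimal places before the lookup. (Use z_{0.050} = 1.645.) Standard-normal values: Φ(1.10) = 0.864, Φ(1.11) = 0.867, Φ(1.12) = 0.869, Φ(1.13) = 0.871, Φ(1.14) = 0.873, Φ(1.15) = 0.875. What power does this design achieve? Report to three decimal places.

z_β = δ·√(n/(σ₁²+σ₂²)) − z_α
    = 30 · √(149/17506) − 1.645
    = 30 · 0.09226 − 1.645
    = 2.7677 − 1.645 = 1.1227 → 1.12
Power = Φ(1.12) = 0.869.

Power ≈ 0.869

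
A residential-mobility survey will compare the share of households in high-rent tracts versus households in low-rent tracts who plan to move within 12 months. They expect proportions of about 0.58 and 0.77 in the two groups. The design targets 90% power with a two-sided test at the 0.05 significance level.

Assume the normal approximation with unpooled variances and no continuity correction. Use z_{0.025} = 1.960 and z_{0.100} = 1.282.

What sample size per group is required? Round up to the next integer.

n = (z_{α/2} + z_β)² · [p₁(1−p₁) + p₂(1−p₂)] / (p₁ − p₂)²
  = (1.960 + 1.282)² · (0.58·0.42 + 0.77·0.23) / (-0.19)²
  = (3.242)² · (0.2436 + 0.1771) / 0.0361
  = 10.5106 · 0.4207 / 0.0361
  = 122.49
Round up → n = 123 per group.

n = 123 per group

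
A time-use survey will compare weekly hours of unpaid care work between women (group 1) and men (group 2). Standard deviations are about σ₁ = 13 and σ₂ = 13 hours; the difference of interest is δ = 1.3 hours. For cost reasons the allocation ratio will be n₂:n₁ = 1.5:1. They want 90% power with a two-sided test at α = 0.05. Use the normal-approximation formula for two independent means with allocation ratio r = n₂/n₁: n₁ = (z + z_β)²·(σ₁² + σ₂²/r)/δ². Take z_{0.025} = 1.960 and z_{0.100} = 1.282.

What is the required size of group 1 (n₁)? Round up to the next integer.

n₁ = 1752

n₁ = (z_{α/2} + z_β)² · (σ₁² + σ₂²/r) / δ²
   = (1.960 + 1.282)² · (13² + 13²/1.5) / 1.3²
   = 10.5106 · (169 + 112.6667) / 1.69
   = 10.5106 · 281.6667 / 1.69
   = 1751.76
Round up → n₁ = 1752; n₂ = r·n₁ = 1.5 × 1752 = 2628.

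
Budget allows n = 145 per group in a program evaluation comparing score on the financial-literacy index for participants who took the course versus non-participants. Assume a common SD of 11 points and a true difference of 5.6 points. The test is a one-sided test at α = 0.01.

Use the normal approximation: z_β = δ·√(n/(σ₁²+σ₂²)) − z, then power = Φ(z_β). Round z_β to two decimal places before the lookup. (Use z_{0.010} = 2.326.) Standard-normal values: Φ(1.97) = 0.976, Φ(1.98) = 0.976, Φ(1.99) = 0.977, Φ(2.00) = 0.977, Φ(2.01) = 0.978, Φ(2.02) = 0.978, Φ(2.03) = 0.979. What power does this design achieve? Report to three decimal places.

z_β = δ·√(n/(σ₁²+σ₂²)) − z_α
    = 5.6 · √(145/242) − 2.326
    = 5.6 · 0.77406 − 2.326
    = 4.3348 − 2.326 = 2.0088 → 2.01
Power = Φ(2.01) = 0.978.

Power ≈ 0.978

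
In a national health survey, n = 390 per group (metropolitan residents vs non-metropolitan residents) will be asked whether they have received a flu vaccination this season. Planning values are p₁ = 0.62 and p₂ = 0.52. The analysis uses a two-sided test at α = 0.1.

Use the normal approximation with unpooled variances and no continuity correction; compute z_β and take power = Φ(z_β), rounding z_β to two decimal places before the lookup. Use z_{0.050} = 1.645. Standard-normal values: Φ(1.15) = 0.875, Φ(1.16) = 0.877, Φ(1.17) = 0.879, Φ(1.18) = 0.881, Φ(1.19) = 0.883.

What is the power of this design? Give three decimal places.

Power ≈ 0.883

z_β = |p₁−p₂|·√(n/[p₁q₁+p₂q₂]) − z_{α/2}
    = 0.10 · √(390/0.4852) − 1.645
    = 0.10 · 28.3512 − 1.645
    = 2.8351 − 1.645 = 1.1901 → 1.19
Power = Φ(1.19) = 0.883.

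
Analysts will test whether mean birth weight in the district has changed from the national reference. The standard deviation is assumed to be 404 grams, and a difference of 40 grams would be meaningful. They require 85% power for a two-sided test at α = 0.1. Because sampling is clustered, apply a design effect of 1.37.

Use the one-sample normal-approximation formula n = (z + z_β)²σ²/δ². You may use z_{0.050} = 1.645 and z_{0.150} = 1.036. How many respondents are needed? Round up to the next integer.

n = (z_{α/2} + z_β)² · σ² / δ²
  = (1.645 + 1.036)² · 404² / 40²
  = 7.1878 · 163216 / 1600
  = 733.22
Design effect: 1.37 × 733.22 = 1004.52.
Round up → n = 1005.

n = 1005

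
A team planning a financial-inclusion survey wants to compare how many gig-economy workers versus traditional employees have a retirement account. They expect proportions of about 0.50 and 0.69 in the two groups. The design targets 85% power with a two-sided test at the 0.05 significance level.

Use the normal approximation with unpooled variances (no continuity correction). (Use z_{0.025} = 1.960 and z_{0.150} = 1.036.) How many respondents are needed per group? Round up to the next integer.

n = 116 per group

n = (z_{α/2} + z_β)² · [p₁(1−p₁) + p₂(1−p₂)] / (p₁ − p₂)²
  = (1.960 + 1.036)² · (0.50·0.50 + 0.69·0.31) / (-0.19)²
  = (2.996)² · (0.2500 + 0.2139) / 0.0361
  = 8.9760 · 0.4639 / 0.0361
  = 115.35
Round up → n = 116 per group.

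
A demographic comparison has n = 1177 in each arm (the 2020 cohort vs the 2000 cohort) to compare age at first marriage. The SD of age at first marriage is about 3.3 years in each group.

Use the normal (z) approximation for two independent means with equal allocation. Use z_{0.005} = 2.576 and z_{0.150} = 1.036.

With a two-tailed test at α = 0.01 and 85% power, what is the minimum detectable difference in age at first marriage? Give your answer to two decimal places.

Minimum detectable difference ≈ 0.49 years

δ = (z_{α/2} + z_β) · √((σ₁²+σ₂²)/n)
  = (2.576 + 1.036) · √(21.78/1177)
  = 3.612 · √0.0185
  = 3.612 · 0.1360
  = 0.4913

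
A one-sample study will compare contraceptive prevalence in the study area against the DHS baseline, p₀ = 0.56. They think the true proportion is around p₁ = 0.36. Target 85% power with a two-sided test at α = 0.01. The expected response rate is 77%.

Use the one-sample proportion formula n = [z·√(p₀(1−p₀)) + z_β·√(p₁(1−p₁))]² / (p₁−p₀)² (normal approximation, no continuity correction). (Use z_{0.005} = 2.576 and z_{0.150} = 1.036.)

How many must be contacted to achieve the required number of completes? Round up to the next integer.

n = 103

n = [z_{α/2}·√(p₀q₀) + z_β·√(p₁q₁)]² / (p₁ − p₀)²
  = [2.576·√(0.56·0.44) + 1.036·√(0.36·0.64)]² / (-0.20)²
  = [2.576·0.4964 + 1.036·0.4800]² / 0.0400
  = [1.7760]² / 0.0400
  = 78.85
Adjust for 77% response: 78.85 / 0.77 = 102.41.
Round up → n = 103.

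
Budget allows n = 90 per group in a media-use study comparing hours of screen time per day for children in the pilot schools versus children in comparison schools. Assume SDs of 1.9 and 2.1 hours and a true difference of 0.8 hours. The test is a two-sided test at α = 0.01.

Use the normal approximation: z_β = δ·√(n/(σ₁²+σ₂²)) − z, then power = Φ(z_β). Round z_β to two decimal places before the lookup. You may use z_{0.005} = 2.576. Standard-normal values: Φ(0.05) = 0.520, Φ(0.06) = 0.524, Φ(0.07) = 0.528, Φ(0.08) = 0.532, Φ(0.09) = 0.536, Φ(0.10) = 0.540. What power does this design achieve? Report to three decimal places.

Power ≈ 0.540

z_β = δ·√(n/(σ₁²+σ₂²)) − z_{α/2}
    = 0.8 · √(90/8.02) − 2.576
    = 0.8 · 3.34992 − 2.576
    = 2.6799 − 2.576 = 0.1039 → 0.10
Power = Φ(0.10) = 0.540.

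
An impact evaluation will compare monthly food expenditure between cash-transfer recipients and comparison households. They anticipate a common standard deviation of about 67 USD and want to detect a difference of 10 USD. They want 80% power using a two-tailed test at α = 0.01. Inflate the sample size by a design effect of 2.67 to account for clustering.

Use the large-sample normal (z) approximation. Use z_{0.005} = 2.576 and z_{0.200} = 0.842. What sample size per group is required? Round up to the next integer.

n = 2801 per group

n = (z_{α/2} + z_β)² · (σ₁² + σ₂²) / δ²
  = (2.576 + 0.842)² · (2·67² = 8978) / 10²
  = 11.6827 · 8978 / 100
  = 1048.87
Design effect: 2.67 × 1048.87 = 2800.50.
Round up → n = 2801 per group.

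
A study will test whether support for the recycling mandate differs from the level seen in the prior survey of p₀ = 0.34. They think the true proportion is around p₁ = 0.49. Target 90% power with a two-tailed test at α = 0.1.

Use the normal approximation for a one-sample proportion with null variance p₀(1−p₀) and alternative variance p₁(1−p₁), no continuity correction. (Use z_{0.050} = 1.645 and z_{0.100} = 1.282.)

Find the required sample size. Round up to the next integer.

n = 90

n = [z_{α/2}·√(p₀q₀) + z_β·√(p₁q₁)]² / (p₁ − p₀)²
  = [1.645·√(0.34·0.66) + 1.282·√(0.49·0.51)]² / (0.15)²
  = [1.645·0.4737 + 1.282·0.4999]² / 0.0225
  = [1.4201]² / 0.0225
  = 89.63
Round up → n = 90.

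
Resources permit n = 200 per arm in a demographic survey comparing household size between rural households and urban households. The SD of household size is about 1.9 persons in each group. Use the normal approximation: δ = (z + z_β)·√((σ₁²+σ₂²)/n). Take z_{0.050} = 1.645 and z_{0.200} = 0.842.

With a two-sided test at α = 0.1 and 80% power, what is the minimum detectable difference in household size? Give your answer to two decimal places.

δ = (z_{α/2} + z_β) · √((σ₁²+σ₂²)/n)
  = (1.645 + 0.842) · √(7.22/200)
  = 2.487 · √0.0361
  = 2.487 · 0.1900
  = 0.4725

Minimum detectable difference ≈ 0.47 persons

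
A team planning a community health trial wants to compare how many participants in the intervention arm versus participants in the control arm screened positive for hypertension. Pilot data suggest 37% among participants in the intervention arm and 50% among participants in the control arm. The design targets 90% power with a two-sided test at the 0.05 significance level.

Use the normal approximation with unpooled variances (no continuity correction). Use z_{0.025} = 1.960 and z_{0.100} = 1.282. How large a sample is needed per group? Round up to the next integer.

n = 301 per group

n = (z_{α/2} + z_β)² · [p₁(1−p₁) + p₂(1−p₂)] / (p₁ − p₂)²
  = (1.960 + 1.282)² · (0.37·0.63 + 0.50·0.50) / (-0.13)²
  = (3.242)² · (0.2331 + 0.2500) / 0.0169
  = 10.5106 · 0.4831 / 0.0169
  = 300.45
Round up → n = 301 per group.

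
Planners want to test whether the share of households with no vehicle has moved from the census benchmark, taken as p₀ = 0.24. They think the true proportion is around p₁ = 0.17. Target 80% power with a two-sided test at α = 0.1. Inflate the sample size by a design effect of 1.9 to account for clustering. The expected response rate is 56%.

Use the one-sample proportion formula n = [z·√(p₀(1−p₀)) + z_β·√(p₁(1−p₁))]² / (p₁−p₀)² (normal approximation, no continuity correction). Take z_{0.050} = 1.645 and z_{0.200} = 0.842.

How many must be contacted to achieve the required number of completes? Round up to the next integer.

n = 719

n = [z_{α/2}·√(p₀q₀) + z_β·√(p₁q₁)]² / (p₁ − p₀)²
  = [1.645·√(0.24·0.76) + 0.842·√(0.17·0.83)]² / (-0.07)²
  = [1.645·0.4271 + 0.842·0.3756]² / 0.0049
  = [1.0188]² / 0.0049
  = 211.84
Design effect: 1.9 × 211.84 = 402.50.
Adjust for 56% response: 402.50 / 0.56 = 718.75.
Round up → n = 719.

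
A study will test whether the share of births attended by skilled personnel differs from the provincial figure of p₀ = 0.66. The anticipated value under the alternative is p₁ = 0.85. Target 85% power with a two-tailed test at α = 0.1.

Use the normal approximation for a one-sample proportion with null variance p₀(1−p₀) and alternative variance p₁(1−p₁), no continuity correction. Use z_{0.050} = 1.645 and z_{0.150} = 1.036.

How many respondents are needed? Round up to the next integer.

n = 37

n = [z_{α/2}·√(p₀q₀) + z_β·√(p₁q₁)]² / (p₁ − p₀)²
  = [1.645·√(0.66·0.34) + 1.036·√(0.85·0.15)]² / (0.19)²
  = [1.645·0.4737 + 1.036·0.3571]² / 0.0361
  = [1.1492]² / 0.0361
  = 36.58
Round up → n = 37.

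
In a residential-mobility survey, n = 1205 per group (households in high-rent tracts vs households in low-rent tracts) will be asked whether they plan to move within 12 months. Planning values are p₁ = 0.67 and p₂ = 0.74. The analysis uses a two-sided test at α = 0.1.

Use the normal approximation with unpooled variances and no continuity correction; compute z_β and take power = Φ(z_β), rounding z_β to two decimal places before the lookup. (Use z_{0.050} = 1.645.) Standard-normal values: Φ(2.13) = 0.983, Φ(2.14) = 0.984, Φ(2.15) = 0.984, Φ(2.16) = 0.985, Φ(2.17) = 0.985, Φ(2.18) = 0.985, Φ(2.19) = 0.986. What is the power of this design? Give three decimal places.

Power ≈ 0.983

z_β = |p₁−p₂|·√(n/[p₁q₁+p₂q₂]) − z_{α/2}
    = 0.07 · √(1205/0.4135) − 1.645
    = 0.07 · 53.9828 − 1.645
    = 3.7788 − 1.645 = 2.1338 → 2.13
Power = Φ(2.13) = 0.983.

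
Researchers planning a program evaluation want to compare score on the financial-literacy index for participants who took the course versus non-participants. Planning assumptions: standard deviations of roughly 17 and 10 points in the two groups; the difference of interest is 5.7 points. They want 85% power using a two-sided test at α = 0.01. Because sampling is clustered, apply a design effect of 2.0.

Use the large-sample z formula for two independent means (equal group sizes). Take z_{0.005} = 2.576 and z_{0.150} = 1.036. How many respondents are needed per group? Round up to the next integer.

n = (z_{α/2} + z_β)² · (σ₁² + σ₂²) / δ²
  = (2.576 + 1.036)² · (17² + 10² = 389) / 5.7²
  = 13.0465 · 389 / 32.49
  = 156.21
Design effect: 2.0 × 156.21 = 312.41.
Round up → n = 313 per group.

n = 313 per group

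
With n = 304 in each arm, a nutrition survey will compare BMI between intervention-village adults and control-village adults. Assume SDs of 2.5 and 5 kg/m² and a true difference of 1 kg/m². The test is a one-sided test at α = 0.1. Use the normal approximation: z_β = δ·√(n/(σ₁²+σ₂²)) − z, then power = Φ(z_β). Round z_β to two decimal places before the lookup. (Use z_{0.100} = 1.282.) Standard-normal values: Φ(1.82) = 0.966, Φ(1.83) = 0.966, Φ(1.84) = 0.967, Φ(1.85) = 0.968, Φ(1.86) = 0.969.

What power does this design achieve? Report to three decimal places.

Power ≈ 0.967

z_β = δ·√(n/(σ₁²+σ₂²)) − z_α
    = 1 · √(304/31.25) − 1.282
    = 1 · 3.11897 − 1.282
    = 3.1190 − 1.282 = 1.8370 → 1.84
Power = Φ(1.84) = 0.967.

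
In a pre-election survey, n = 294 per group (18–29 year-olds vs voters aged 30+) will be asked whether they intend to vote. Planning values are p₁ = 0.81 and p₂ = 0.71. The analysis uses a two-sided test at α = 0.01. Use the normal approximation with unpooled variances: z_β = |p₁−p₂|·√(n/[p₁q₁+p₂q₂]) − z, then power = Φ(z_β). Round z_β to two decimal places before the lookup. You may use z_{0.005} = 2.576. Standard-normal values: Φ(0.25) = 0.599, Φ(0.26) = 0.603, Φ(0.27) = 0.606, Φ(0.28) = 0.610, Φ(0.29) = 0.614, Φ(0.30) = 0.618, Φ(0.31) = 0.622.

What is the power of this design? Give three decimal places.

z_β = |p₁−p₂|·√(n/[p₁q₁+p₂q₂]) − z_{α/2}
    = 0.10 · √(294/0.3598) − 2.576
    = 0.10 · 28.5853 − 2.576
    = 2.8585 − 2.576 = 0.2825 → 0.28
Power = Φ(0.28) = 0.610.

Power ≈ 0.610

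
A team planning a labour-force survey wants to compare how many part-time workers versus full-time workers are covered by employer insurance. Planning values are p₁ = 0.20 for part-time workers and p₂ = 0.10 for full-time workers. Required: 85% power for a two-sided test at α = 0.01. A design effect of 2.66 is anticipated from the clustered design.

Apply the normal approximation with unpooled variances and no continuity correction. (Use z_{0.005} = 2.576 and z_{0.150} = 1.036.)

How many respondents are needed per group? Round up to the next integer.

n = (z_{α/2} + z_β)² · [p₁(1−p₁) + p₂(1−p₂)] / (p₁ − p₂)²
  = (2.576 + 1.036)² · (0.20·0.80 + 0.10·0.90) / (0.10)²
  = (3.612)² · (0.1600 + 0.0900) / 0.0100
  = 13.0465 · 0.2500 / 0.0100
  = 326.16
Design effect: 2.66 × 326.16 = 867.60.
Round up → n = 868 per group.

n = 868 per group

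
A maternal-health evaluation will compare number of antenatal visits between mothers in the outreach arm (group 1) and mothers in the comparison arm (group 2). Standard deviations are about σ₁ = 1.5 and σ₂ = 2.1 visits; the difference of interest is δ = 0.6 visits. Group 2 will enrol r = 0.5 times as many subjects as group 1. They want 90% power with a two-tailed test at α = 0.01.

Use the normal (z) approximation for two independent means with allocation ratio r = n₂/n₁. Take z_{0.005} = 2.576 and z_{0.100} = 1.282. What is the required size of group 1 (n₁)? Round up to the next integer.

n₁ = 458

n₁ = (z_{α/2} + z_β)² · (σ₁² + σ₂²/r) / δ²
   = (2.576 + 1.282)² · (1.5² + 2.1²/0.5) / 0.6²
   = 14.8842 · (2.25 + 8.82) / 0.36
   = 14.8842 · 11.07 / 0.36
   = 457.69
Round up → n₁ = 458; n₂ = r·n₁ = 0.5 × 458 = 229.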